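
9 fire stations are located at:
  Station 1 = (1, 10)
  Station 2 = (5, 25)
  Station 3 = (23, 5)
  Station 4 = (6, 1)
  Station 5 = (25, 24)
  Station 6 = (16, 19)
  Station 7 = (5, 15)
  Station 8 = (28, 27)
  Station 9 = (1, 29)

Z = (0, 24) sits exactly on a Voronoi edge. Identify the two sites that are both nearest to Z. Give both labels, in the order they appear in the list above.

Station 2 and Station 9

Squared distances from Z to each site:
d²(Z, Station 1) = (0−1)² + (24−10)² = 1 + 196 = 197
d²(Z, Station 2) = (0−5)² + (24−25)² = 25 + 1 = 26
d²(Z, Station 3) = (0−23)² + (24−5)² = 529 + 361 = 890
d²(Z, Station 4) = (0−6)² + (24−1)² = 36 + 529 = 565
d²(Z, Station 5) = (0−25)² + (24−24)² = 625 + 0 = 625
d²(Z, Station 6) = (0−16)² + (24−19)² = 256 + 25 = 281
d²(Z, Station 7) = (0−5)² + (24−15)² = 25 + 81 = 106
d²(Z, Station 8) = (0−28)² + (24−27)² = 784 + 9 = 793
d²(Z, Station 9) = (0−1)² + (24−29)² = 1 + 25 = 26
Z is equidistant from Station 2 and Station 9 (both at squared distance 26), and every other site is strictly farther — so Z lies on the Station 2–Station 9 Voronoi edge.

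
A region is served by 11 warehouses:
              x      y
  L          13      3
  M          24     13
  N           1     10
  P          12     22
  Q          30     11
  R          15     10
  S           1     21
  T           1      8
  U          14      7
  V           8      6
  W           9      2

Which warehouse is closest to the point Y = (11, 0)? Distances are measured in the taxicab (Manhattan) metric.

d(Y,L) = 2 + 3 = 5
d(Y,M) = 13 + 13 = 26
d(Y,N) = 10 + 10 = 20
d(Y,P) = 1 + 22 = 23
d(Y,Q) = 19 + 11 = 30
d(Y,R) = 4 + 10 = 14
d(Y,S) = 10 + 21 = 31
d(Y,T) = 10 + 8 = 18
d(Y,U) = 3 + 7 = 10
d(Y,V) = 3 + 6 = 9
d(Y,W) = 2 + 2 = 4
The smallest is to W, so Y lies in the Voronoi region of W.

W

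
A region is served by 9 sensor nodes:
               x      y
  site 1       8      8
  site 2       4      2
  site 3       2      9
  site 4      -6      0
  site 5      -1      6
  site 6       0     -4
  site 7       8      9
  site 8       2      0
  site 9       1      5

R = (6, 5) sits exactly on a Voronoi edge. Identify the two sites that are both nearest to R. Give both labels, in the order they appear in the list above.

Squared distances from R to each site:
d²(R, site 1) = 4 + 9 = 13
d²(R, site 2) = 4 + 9 = 13
d²(R, site 3) = 16 + 16 = 32
d²(R, site 4) = 144 + 25 = 169
d²(R, site 5) = 49 + 1 = 50
d²(R, site 6) = 36 + 81 = 117
d²(R, site 7) = 4 + 16 = 20
d²(R, site 8) = 16 + 25 = 41
d²(R, site 9) = 25 + 0 = 25
R is equidistant from site 1 and site 2 (both at squared distance 13), and every other site is strictly farther — so R lies on the site 1–site 2 Voronoi edge.

site 1 and site 2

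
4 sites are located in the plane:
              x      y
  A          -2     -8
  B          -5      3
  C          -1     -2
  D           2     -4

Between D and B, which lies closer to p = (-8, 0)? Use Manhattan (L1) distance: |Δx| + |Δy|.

d(p,D) = |-8−2| + |0−(-4)| = 10 + 4 = 14
d(p,B) = |-8−(-5)| + |0−3| = 3 + 3 = 6
14 > 6, so B is closer.

B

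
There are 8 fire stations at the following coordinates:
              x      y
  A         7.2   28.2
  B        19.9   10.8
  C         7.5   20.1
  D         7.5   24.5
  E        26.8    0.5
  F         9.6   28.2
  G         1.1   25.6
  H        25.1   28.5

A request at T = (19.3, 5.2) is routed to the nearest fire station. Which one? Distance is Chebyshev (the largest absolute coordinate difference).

B

d(T,A) = max(12.1, 23) = 23
d(T,B) = max(0.6, 5.6) = 5.6
d(T,C) = max(11.8, 14.9) = 14.9
d(T,D) = max(11.8, 19.3) = 19.3
d(T,E) = max(7.5, 4.7) = 7.5
d(T,F) = max(9.7, 23) = 23
d(T,G) = max(18.2, 20.4) = 20.4
d(T,H) = max(5.8, 23.3) = 23.3
The smallest is to B, so T lies in the Voronoi region of B.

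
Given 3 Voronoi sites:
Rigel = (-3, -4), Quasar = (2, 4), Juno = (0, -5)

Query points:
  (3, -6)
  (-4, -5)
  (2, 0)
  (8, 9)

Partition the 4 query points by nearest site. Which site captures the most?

Quasar

(3, -6) — d² to each: Rigel:40, Quasar:101, Juno:10 → nearest is Juno
(-4, -5) — d² to each: Rigel:2, Quasar:117, Juno:16 → nearest is Rigel
(2, 0) — d² to each: Rigel:41, Quasar:16, Juno:29 → nearest is Quasar
(8, 9) — d² to each: Rigel:290, Quasar:61, Juno:260 → nearest is Quasar
Tally — Rigel:1, Quasar:2, Juno:1. Quasar captures the most (2).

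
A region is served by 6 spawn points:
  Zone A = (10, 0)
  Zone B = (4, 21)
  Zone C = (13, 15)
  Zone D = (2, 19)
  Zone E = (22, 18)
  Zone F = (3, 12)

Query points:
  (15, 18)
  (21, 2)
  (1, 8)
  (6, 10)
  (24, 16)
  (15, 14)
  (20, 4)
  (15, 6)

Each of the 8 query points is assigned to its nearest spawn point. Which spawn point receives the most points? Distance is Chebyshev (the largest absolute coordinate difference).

Zone A

(15, 18) — d to each: Zone A:18, Zone B:11, Zone C:3, Zone D:13, Zone E:7, Zone F:12 → nearest is Zone C
(21, 2) — d to each: Zone A:11, Zone B:19, Zone C:13, Zone D:19, Zone E:16, Zone F:18 → nearest is Zone A
(1, 8) — d to each: Zone A:9, Zone B:13, Zone C:12, Zone D:11, Zone E:21, Zone F:4 → nearest is Zone F
(6, 10) — d to each: Zone A:10, Zone B:11, Zone C:7, Zone D:9, Zone E:16, Zone F:3 → nearest is Zone F
(24, 16) — d to each: Zone A:16, Zone B:20, Zone C:11, Zone D:22, Zone E:2, Zone F:21 → nearest is Zone E
(15, 14) — d to each: Zone A:14, Zone B:11, Zone C:2, Zone D:13, Zone E:7, Zone F:12 → nearest is Zone C
(20, 4) — d to each: Zone A:10, Zone B:17, Zone C:11, Zone D:18, Zone E:14, Zone F:17 → nearest is Zone A
(15, 6) — d to each: Zone A:6, Zone B:15, Zone C:9, Zone D:13, Zone E:12, Zone F:12 → nearest is Zone A
Tally — Zone A:3, Zone C:2, Zone E:1, Zone F:2. Zone A captures the most (3).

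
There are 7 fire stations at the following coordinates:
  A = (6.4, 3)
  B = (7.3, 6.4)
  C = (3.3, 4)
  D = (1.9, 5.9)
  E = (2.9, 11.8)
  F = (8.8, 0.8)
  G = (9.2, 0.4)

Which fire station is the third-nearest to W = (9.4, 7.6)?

Squared Euclidean distances:
|WA|² = (9.4−6.4)² + (7.6−3)² = 9 + 21.16 = 30.16
|WB|² = (9.4−7.3)² + (7.6−6.4)² = 4.41 + 1.44 = 5.85
|WC|² = (9.4−3.3)² + (7.6−4)² = 37.21 + 12.96 = 50.17
|WD|² = (9.4−1.9)² + (7.6−5.9)² = 56.25 + 2.89 = 59.14
|WE|² = (9.4−2.9)² + (7.6−11.8)² = 42.25 + 17.64 = 59.89
|WF|² = (9.4−8.8)² + (7.6−0.8)² = 0.36 + 46.24 = 46.6
|WG|² = (9.4−9.2)² + (7.6−0.4)² = 0.04 + 51.84 = 51.88
Sorted ascending: B, A, F, C, … — the third-nearest is F.

F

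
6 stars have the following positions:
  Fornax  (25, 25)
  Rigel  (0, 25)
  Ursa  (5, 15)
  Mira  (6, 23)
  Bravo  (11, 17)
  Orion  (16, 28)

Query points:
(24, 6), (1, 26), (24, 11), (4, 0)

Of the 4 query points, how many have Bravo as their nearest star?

1

(24, 6) — d² to each: Fornax:362, Rigel:937, Ursa:442, Mira:613, Bravo:290, Orion:548 → nearest is Bravo
(1, 26) — d² to each: Fornax:577, Rigel:2, Ursa:137, Mira:34, Bravo:181, Orion:229 → nearest is Rigel
(24, 11) — d² to each: Fornax:197, Rigel:772, Ursa:377, Mira:468, Bravo:205, Orion:353 → nearest is Fornax
(4, 0) — d² to each: Fornax:1066, Rigel:641, Ursa:226, Mira:533, Bravo:338, Orion:928 → nearest is Ursa
1 of the 4 points has Bravo as nearest.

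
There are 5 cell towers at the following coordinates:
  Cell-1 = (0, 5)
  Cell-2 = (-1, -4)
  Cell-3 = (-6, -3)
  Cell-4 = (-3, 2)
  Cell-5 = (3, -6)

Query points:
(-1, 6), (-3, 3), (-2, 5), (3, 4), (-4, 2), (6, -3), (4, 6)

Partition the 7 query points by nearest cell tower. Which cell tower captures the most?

Cell-1

(-1, 6) — d² to each: Cell-1:2, Cell-2:100, Cell-3:106, Cell-4:20, Cell-5:160 → nearest is Cell-1
(-3, 3) — d² to each: Cell-1:13, Cell-2:53, Cell-3:45, Cell-4:1, Cell-5:117 → nearest is Cell-4
(-2, 5) — d² to each: Cell-1:4, Cell-2:82, Cell-3:80, Cell-4:10, Cell-5:146 → nearest is Cell-1
(3, 4) — d² to each: Cell-1:10, Cell-2:80, Cell-3:130, Cell-4:40, Cell-5:100 → nearest is Cell-1
(-4, 2) — d² to each: Cell-1:25, Cell-2:45, Cell-3:29, Cell-4:1, Cell-5:113 → nearest is Cell-4
(6, -3) — d² to each: Cell-1:100, Cell-2:50, Cell-3:144, Cell-4:106, Cell-5:18 → nearest is Cell-5
(4, 6) — d² to each: Cell-1:17, Cell-2:125, Cell-3:181, Cell-4:65, Cell-5:145 → nearest is Cell-1
Tally — Cell-1:4, Cell-4:2, Cell-5:1. Cell-1 captures the most (4).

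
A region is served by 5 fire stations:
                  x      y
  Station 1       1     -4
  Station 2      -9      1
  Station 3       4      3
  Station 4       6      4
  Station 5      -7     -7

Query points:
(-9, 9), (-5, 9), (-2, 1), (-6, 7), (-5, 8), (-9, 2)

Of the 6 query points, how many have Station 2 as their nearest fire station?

5

(-9, 9) — d² to each: Station 1:269, Station 2:64, Station 3:205, Station 4:250, Station 5:260 → nearest is Station 2
(-5, 9) — d² to each: Station 1:205, Station 2:80, Station 3:117, Station 4:146, Station 5:260 → nearest is Station 2
(-2, 1) — d² to each: Station 1:34, Station 2:49, Station 3:40, Station 4:73, Station 5:89 → nearest is Station 1
(-6, 7) — d² to each: Station 1:170, Station 2:45, Station 3:116, Station 4:153, Station 5:197 → nearest is Station 2
(-5, 8) — d² to each: Station 1:180, Station 2:65, Station 3:106, Station 4:137, Station 5:229 → nearest is Station 2
(-9, 2) — d² to each: Station 1:136, Station 2:1, Station 3:170, Station 4:229, Station 5:85 → nearest is Station 2
5 of the 6 points have Station 2 as nearest.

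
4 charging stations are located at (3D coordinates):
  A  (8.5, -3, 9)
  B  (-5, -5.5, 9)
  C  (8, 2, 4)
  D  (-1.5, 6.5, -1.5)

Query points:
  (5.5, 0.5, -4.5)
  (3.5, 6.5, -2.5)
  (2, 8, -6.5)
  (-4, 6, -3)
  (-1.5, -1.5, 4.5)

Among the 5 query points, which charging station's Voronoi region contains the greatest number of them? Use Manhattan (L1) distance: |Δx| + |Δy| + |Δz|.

(5.5, 0.5, -4.5) — d to each: A:20, B:30, C:12.5, D:16 → nearest is C
(3.5, 6.5, -2.5) — d to each: A:26, B:32, C:15.5, D:6 → nearest is D
(2, 8, -6.5) — d to each: A:33, B:36, C:22.5, D:10 → nearest is D
(-4, 6, -3) — d to each: A:33.5, B:24.5, C:23, D:4.5 → nearest is D
(-1.5, -1.5, 4.5) — d to each: A:16, B:12, C:13.5, D:14 → nearest is B
Tally — B:1, C:1, D:3. D captures the most (3).

D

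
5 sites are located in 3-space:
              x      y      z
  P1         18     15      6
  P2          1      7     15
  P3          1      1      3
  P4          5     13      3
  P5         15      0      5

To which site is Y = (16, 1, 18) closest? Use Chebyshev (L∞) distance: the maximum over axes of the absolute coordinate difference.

d(Y,P1) = max(2, 14, 12) = 14
d(Y,P2) = max(15, 6, 3) = 15
d(Y,P3) = max(15, 0, 15) = 15
d(Y,P4) = max(11, 12, 15) = 15
d(Y,P5) = max(1, 1, 13) = 13
Minimum is at P5.

P5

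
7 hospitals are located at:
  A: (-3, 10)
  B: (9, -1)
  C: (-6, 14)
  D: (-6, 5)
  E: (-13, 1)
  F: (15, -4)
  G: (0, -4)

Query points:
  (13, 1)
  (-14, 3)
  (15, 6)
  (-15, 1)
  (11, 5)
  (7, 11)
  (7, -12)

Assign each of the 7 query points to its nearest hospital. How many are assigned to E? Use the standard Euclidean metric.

2

(13, 1) — d² to each: A:337, B:20, C:530, D:377, E:676, F:29, G:194 → nearest is B
(-14, 3) — d² to each: A:170, B:545, C:185, D:68, E:5, F:890, G:245 → nearest is E
(15, 6) — d² to each: A:340, B:85, C:505, D:442, E:809, F:100, G:325 → nearest is B
(-15, 1) — d² to each: A:225, B:580, C:250, D:97, E:4, F:925, G:250 → nearest is E
(11, 5) — d² to each: A:221, B:40, C:370, D:289, E:592, F:97, G:202 → nearest is B
(7, 11) — d² to each: A:101, B:148, C:178, D:205, E:500, F:289, G:274 → nearest is A
(7, -12) — d² to each: A:584, B:125, C:845, D:458, E:569, F:128, G:113 → nearest is G
2 of the 7 points have E as nearest.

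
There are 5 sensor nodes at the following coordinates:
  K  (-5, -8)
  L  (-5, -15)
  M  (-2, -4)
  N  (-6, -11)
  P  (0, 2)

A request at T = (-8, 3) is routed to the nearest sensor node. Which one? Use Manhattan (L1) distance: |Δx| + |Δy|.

P

d(T,K) = |-8−(-5)| + |3−(-8)| = 3 + 11 = 14
d(T,L) = |-8−(-5)| + |3−(-15)| = 3 + 18 = 21
d(T,M) = |-8−(-2)| + |3−(-4)| = 6 + 7 = 13
d(T,N) = |-8−(-6)| + |3−(-11)| = 2 + 14 = 16
d(T,P) = |-8−0| + |3−2| = 8 + 1 = 9
P is nearest.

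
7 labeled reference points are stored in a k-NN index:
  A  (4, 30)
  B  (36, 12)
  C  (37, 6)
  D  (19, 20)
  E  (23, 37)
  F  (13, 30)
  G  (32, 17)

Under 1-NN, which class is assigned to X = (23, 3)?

Since √ is increasing, it suffices to compare squared distances:
|XA|² = (23−4)² + (3−30)² = 361 + 729 = 1090
|XB|² = (23−36)² + (3−12)² = 169 + 81 = 250
|XC|² = (23−37)² + (3−6)² = 196 + 9 = 205
|XD|² = (23−19)² + (3−20)² = 16 + 289 = 305
|XE|² = (23−23)² + (3−37)² = 0 + 1156 = 1156
|XF|² = (23−13)² + (3−30)² = 100 + 729 = 829
|XG|² = (23−32)² + (3−17)² = 81 + 196 = 277
Minimum is at C.

C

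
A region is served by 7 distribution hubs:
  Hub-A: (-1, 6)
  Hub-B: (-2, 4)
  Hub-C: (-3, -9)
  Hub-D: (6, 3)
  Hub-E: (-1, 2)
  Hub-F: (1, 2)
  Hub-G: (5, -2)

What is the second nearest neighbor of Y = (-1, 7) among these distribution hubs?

Hub-B

Compare squared distances (the ordering matches that of the actual distances):
d²(Y, Hub-A) = (-1−(-1))² + (7−6)² = 0 + 1 = 1
d²(Y, Hub-B) = (-1−(-2))² + (7−4)² = 1 + 9 = 10
d²(Y, Hub-C) = (-1−(-3))² + (7−(-9))² = 4 + 256 = 260
d²(Y, Hub-D) = (-1−6)² + (7−3)² = 49 + 16 = 65
d²(Y, Hub-E) = (-1−(-1))² + (7−2)² = 0 + 25 = 25
d²(Y, Hub-F) = (-1−1)² + (7−2)² = 4 + 25 = 29
d²(Y, Hub-G) = (-1−5)² + (7−(-2))² = 36 + 81 = 117
Sorted ascending: Hub-A, Hub-B, Hub-E, … — the second-nearest is Hub-B.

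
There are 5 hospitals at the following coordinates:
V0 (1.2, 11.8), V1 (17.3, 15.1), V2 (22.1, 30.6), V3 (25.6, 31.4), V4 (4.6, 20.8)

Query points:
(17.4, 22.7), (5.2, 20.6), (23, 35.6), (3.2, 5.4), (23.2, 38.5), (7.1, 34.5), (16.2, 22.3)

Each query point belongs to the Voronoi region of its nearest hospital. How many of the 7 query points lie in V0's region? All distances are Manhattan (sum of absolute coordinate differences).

1

(17.4, 22.7) — d to each: V0:27.1, V1:7.7, V2:12.6, V3:16.9, V4:14.7 → nearest is V1
(5.2, 20.6) — d to each: V0:12.8, V1:17.6, V2:26.9, V3:31.2, V4:0.8 → nearest is V4
(23, 35.6) — d to each: V0:45.6, V1:26.2, V2:5.9, V3:6.8, V4:33.2 → nearest is V2
(3.2, 5.4) — d to each: V0:8.4, V1:23.8, V2:44.1, V3:48.4, V4:16.8 → nearest is V0
(23.2, 38.5) — d to each: V0:48.7, V1:29.3, V2:9, V3:9.5, V4:36.3 → nearest is V2
(7.1, 34.5) — d to each: V0:28.6, V1:29.6, V2:18.9, V3:21.6, V4:16.2 → nearest is V4
(16.2, 22.3) — d to each: V0:25.5, V1:8.3, V2:14.2, V3:18.5, V4:13.1 → nearest is V1
1 of the 7 points has V0 as nearest.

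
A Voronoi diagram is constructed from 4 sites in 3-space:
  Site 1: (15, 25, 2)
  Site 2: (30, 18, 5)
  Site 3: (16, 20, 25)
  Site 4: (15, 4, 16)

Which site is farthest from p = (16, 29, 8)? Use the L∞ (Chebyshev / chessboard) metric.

d(p, Site 1) = max(1, 4, 6) = 6
d(p, Site 2) = max(14, 11, 3) = 14
d(p, Site 3) = max(0, 9, 17) = 17
d(p, Site 4) = max(1, 25, 8) = 25
The largest is to Site 4.

Site 4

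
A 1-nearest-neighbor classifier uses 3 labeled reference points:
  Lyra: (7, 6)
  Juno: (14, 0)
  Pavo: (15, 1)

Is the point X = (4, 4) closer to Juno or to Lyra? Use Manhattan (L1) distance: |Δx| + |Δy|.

d(X, Juno) = |4−14| + |4−0| = 10 + 4 = 14
d(X, Lyra) = |4−7| + |4−6| = 3 + 2 = 5
14 > 5, so Lyra is closer.

Lyra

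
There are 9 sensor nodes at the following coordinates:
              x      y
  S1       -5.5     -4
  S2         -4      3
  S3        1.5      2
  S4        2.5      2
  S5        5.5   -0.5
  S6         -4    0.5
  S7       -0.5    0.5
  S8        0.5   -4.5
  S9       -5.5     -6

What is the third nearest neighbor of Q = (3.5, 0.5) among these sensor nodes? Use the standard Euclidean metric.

Compare squared distances (the ordering matches that of the actual distances):
|QS1|² = (3.5−(-5.5))² + (0.5−(-4))² = 81 + 20.25 = 101.25
|QS2|² = (3.5−(-4))² + (0.5−3)² = 56.25 + 6.25 = 62.5
|QS3|² = (3.5−1.5)² + (0.5−2)² = 4 + 2.25 = 6.25
|QS4|² = (3.5−2.5)² + (0.5−2)² = 1 + 2.25 = 3.25
|QS5|² = (3.5−5.5)² + (0.5−(-0.5))² = 4 + 1 = 5
|QS6|² = (3.5−(-4))² + (0.5−0.5)² = 56.25 + 0 = 56.25
|QS7|² = (3.5−(-0.5))² + (0.5−0.5)² = 16 + 0 = 16
|QS8|² = (3.5−0.5)² + (0.5−(-4.5))² = 9 + 25 = 34
|QS9|² = (3.5−(-5.5))² + (0.5−(-6))² = 81 + 42.25 = 123.25
Sorted ascending: S4, S5, S3, S7, … — the third-nearest is S3.

S3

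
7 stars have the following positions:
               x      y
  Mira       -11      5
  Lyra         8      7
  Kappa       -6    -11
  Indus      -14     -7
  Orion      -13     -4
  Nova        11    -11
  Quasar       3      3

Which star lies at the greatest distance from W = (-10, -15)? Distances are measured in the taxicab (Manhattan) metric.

Lyra

d(W, Mira) = |-10−(-11)| + |-15−5| = 1 + 20 = 21
d(W, Lyra) = |-10−8| + |-15−7| = 18 + 22 = 40
d(W, Kappa) = |-10−(-6)| + |-15−(-11)| = 4 + 4 = 8
d(W, Indus) = |-10−(-14)| + |-15−(-7)| = 4 + 8 = 12
d(W, Orion) = |-10−(-13)| + |-15−(-4)| = 3 + 11 = 14
d(W, Nova) = |-10−11| + |-15−(-11)| = 21 + 4 = 25
d(W, Quasar) = |-10−3| + |-15−3| = 13 + 18 = 31
The largest is to Lyra.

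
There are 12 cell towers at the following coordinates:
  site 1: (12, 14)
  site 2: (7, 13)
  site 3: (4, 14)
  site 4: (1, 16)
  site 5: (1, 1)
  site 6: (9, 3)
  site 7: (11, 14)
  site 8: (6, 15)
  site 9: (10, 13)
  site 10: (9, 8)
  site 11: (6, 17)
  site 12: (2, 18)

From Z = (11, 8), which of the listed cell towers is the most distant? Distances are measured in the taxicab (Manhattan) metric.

d(Z, site 1) = |11−12| + |8−14| = 1 + 6 = 7
d(Z, site 2) = |11−7| + |8−13| = 4 + 5 = 9
d(Z, site 3) = |11−4| + |8−14| = 7 + 6 = 13
d(Z, site 4) = |11−1| + |8−16| = 10 + 8 = 18
d(Z, site 5) = |11−1| + |8−1| = 10 + 7 = 17
d(Z, site 6) = |11−9| + |8−3| = 2 + 5 = 7
d(Z, site 7) = |11−11| + |8−14| = 0 + 6 = 6
d(Z, site 8) = |11−6| + |8−15| = 5 + 7 = 12
d(Z, site 9) = |11−10| + |8−13| = 1 + 5 = 6
d(Z, site 10) = |11−9| + |8−8| = 2 + 0 = 2
d(Z, site 11) = |11−6| + |8−17| = 5 + 9 = 14
d(Z, site 12) = |11−2| + |8−18| = 9 + 10 = 19
The largest is to site 12.

site 12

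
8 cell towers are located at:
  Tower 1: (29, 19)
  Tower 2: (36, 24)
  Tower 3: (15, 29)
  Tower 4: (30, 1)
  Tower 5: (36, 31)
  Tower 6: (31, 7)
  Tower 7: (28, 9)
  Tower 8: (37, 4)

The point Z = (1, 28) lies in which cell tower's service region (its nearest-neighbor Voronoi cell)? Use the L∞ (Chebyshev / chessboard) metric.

d(Z, Tower 1) = max(28, 9) = 28
d(Z, Tower 2) = max(35, 4) = 35
d(Z, Tower 3) = max(14, 1) = 14
d(Z, Tower 4) = max(29, 27) = 29
d(Z, Tower 5) = max(35, 3) = 35
d(Z, Tower 6) = max(30, 21) = 30
d(Z, Tower 7) = max(27, 19) = 27
d(Z, Tower 8) = max(36, 24) = 36
Minimum is at Tower 3.

Tower 3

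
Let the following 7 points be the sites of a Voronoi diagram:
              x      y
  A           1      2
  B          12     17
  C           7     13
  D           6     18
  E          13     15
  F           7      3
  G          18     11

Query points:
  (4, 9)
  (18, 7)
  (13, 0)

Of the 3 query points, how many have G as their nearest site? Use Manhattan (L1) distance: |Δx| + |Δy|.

(4, 9) — d to each: A:10, B:16, C:7, D:11, E:15, F:9, G:16 → nearest is C
(18, 7) — d to each: A:22, B:16, C:17, D:23, E:13, F:15, G:4 → nearest is G
(13, 0) — d to each: A:14, B:18, C:19, D:25, E:15, F:9, G:16 → nearest is F
1 of the 3 points has G as nearest.

1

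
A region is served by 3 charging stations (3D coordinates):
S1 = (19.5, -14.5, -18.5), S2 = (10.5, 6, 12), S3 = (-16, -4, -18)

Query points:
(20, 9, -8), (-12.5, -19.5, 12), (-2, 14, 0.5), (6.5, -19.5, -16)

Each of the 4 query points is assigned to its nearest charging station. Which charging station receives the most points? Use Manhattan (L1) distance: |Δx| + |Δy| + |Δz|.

S2

(20, 9, -8) — d to each: S1:34.5, S2:32.5, S3:59 → nearest is S2
(-12.5, -19.5, 12) — d to each: S1:67.5, S2:48.5, S3:49 → nearest is S2
(-2, 14, 0.5) — d to each: S1:69, S2:32, S3:50.5 → nearest is S2
(6.5, -19.5, -16) — d to each: S1:20.5, S2:57.5, S3:40 → nearest is S1
Tally — S1:1, S2:3. S2 captures the most (3).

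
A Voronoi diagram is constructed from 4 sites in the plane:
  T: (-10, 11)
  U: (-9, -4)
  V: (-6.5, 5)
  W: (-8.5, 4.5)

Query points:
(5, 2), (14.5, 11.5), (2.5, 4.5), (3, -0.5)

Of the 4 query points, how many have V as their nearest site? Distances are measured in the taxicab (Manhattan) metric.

3

(5, 2) — d to each: T:24, U:20, V:14.5, W:16 → nearest is V
(14.5, 11.5) — d to each: T:25, U:39, V:27.5, W:30 → nearest is T
(2.5, 4.5) — d to each: T:19, U:20, V:9.5, W:11 → nearest is V
(3, -0.5) — d to each: T:24.5, U:15.5, V:15, W:16.5 → nearest is V
3 of the 4 points have V as nearest.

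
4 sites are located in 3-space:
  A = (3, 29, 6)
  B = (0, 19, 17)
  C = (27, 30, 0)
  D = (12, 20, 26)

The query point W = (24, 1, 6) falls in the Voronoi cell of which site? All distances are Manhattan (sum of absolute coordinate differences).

d(W,A) = |24−3| + |1−29| + |6−6| = 21 + 28 + 0 = 49
d(W,B) = |24−0| + |1−19| + |6−17| = 24 + 18 + 11 = 53
d(W,C) = |24−27| + |1−30| + |6−0| = 3 + 29 + 6 = 38
d(W,D) = |24−12| + |1−20| + |6−26| = 12 + 19 + 20 = 51
C is nearest.

C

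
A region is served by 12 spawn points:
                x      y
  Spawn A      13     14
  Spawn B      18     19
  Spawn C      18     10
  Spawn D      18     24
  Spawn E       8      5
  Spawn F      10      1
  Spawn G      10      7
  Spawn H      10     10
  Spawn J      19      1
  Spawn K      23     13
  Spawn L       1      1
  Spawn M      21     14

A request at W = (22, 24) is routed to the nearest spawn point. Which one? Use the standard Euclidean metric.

Spawn D

Compare squared distances (the ordering matches that of the actual distances):
d²(W, Spawn A) = (22−13)² + (24−14)² = 81 + 100 = 181
d²(W, Spawn B) = (22−18)² + (24−19)² = 16 + 25 = 41
d²(W, Spawn C) = (22−18)² + (24−10)² = 16 + 196 = 212
d²(W, Spawn D) = (22−18)² + (24−24)² = 16 + 0 = 16
d²(W, Spawn E) = (22−8)² + (24−5)² = 196 + 361 = 557
d²(W, Spawn F) = (22−10)² + (24−1)² = 144 + 529 = 673
d²(W, Spawn G) = (22−10)² + (24−7)² = 144 + 289 = 433
d²(W, Spawn H) = (22−10)² + (24−10)² = 144 + 196 = 340
d²(W, Spawn J) = (22−19)² + (24−1)² = 9 + 529 = 538
d²(W, Spawn K) = (22−23)² + (24−13)² = 1 + 121 = 122
d²(W, Spawn L) = (22−1)² + (24−1)² = 441 + 529 = 970
d²(W, Spawn M) = (22−21)² + (24−14)² = 1 + 100 = 101
The smallest is to Spawn D, so W lies in the Voronoi region of Spawn D.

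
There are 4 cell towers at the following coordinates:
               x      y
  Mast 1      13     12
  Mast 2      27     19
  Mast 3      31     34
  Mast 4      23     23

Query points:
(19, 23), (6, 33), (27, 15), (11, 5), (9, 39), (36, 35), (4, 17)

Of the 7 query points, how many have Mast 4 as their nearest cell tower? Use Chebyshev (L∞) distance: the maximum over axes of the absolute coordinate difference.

3

(19, 23) — d to each: Mast 1:11, Mast 2:8, Mast 3:12, Mast 4:4 → nearest is Mast 4
(6, 33) — d to each: Mast 1:21, Mast 2:21, Mast 3:25, Mast 4:17 → nearest is Mast 4
(27, 15) — d to each: Mast 1:14, Mast 2:4, Mast 3:19, Mast 4:8 → nearest is Mast 2
(11, 5) — d to each: Mast 1:7, Mast 2:16, Mast 3:29, Mast 4:18 → nearest is Mast 1
(9, 39) — d to each: Mast 1:27, Mast 2:20, Mast 3:22, Mast 4:16 → nearest is Mast 4
(36, 35) — d to each: Mast 1:23, Mast 2:16, Mast 3:5, Mast 4:13 → nearest is Mast 3
(4, 17) — d to each: Mast 1:9, Mast 2:23, Mast 3:27, Mast 4:19 → nearest is Mast 1
3 of the 7 points have Mast 4 as nearest.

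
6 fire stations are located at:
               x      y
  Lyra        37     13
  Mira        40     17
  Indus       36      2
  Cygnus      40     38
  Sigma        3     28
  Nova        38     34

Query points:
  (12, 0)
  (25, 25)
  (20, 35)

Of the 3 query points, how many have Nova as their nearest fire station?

2

(12, 0) — d² to each: Lyra:794, Mira:1073, Indus:580, Cygnus:2228, Sigma:865, Nova:1832 → nearest is Indus
(25, 25) — d² to each: Lyra:288, Mira:289, Indus:650, Cygnus:394, Sigma:493, Nova:250 → nearest is Nova
(20, 35) — d² to each: Lyra:773, Mira:724, Indus:1345, Cygnus:409, Sigma:338, Nova:325 → nearest is Nova
2 of the 3 points have Nova as nearest.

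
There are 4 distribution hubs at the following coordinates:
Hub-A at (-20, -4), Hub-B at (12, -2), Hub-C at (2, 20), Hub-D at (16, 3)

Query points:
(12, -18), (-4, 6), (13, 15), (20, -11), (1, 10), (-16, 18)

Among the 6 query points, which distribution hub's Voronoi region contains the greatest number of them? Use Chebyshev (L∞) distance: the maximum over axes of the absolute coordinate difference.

Hub-C

(12, -18) — d to each: Hub-A:32, Hub-B:16, Hub-C:38, Hub-D:21 → nearest is Hub-B
(-4, 6) — d to each: Hub-A:16, Hub-B:16, Hub-C:14, Hub-D:20 → nearest is Hub-C
(13, 15) — d to each: Hub-A:33, Hub-B:17, Hub-C:11, Hub-D:12 → nearest is Hub-C
(20, -11) — d to each: Hub-A:40, Hub-B:9, Hub-C:31, Hub-D:14 → nearest is Hub-B
(1, 10) — d to each: Hub-A:21, Hub-B:12, Hub-C:10, Hub-D:15 → nearest is Hub-C
(-16, 18) — d to each: Hub-A:22, Hub-B:28, Hub-C:18, Hub-D:32 → nearest is Hub-C
Tally — Hub-B:2, Hub-C:4. Hub-C captures the most (4).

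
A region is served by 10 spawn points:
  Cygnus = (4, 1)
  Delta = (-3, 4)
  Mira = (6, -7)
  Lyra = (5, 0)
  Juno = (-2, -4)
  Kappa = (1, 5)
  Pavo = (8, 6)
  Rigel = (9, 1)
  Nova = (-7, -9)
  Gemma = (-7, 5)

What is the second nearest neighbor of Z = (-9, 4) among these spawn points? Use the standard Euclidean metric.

Squared Euclidean distances:
d²(Z, Cygnus) = (-9−4)² + (4−1)² = 169 + 9 = 178
d²(Z, Delta) = (-9−(-3))² + (4−4)² = 36 + 0 = 36
d²(Z, Mira) = (-9−6)² + (4−(-7))² = 225 + 121 = 346
d²(Z, Lyra) = (-9−5)² + (4−0)² = 196 + 16 = 212
d²(Z, Juno) = (-9−(-2))² + (4−(-4))² = 49 + 64 = 113
d²(Z, Kappa) = (-9−1)² + (4−5)² = 100 + 1 = 101
d²(Z, Pavo) = (-9−8)² + (4−6)² = 289 + 4 = 293
d²(Z, Rigel) = (-9−9)² + (4−1)² = 324 + 9 = 333
d²(Z, Nova) = (-9−(-7))² + (4−(-9))² = 4 + 169 = 173
d²(Z, Gemma) = (-9−(-7))² + (4−5)² = 4 + 1 = 5
Sorted ascending: Gemma, Delta, Kappa, … — the second-nearest is Delta.

Delta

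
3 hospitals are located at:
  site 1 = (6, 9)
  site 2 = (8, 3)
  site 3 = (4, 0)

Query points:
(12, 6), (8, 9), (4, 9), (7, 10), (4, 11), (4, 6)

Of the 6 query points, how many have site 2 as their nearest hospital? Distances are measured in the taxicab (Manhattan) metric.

(12, 6) — d to each: site 1:9, site 2:7, site 3:14 → nearest is site 2
(8, 9) — d to each: site 1:2, site 2:6, site 3:13 → nearest is site 1
(4, 9) — d to each: site 1:2, site 2:10, site 3:9 → nearest is site 1
(7, 10) — d to each: site 1:2, site 2:8, site 3:13 → nearest is site 1
(4, 11) — d to each: site 1:4, site 2:12, site 3:11 → nearest is site 1
(4, 6) — d to each: site 1:5, site 2:7, site 3:6 → nearest is site 1
1 of the 6 points has site 2 as nearest.

1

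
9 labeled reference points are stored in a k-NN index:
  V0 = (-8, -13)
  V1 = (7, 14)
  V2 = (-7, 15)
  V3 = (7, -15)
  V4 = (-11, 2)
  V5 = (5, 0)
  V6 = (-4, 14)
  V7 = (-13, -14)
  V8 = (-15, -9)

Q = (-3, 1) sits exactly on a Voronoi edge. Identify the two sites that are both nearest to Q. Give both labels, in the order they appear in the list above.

V4 and V5

Squared distances from Q to each site:
|QV0|² = 25 + 196 = 221
|QV1|² = 100 + 169 = 269
|QV2|² = 16 + 196 = 212
|QV3|² = 100 + 256 = 356
|QV4|² = 64 + 1 = 65
|QV5|² = 64 + 1 = 65
|QV6|² = 1 + 169 = 170
|QV7|² = 100 + 225 = 325
|QV8|² = 144 + 100 = 244
Q is equidistant from V4 and V5 (both at squared distance 65), and every other site is strictly farther — so Q lies on the V4–V5 Voronoi edge.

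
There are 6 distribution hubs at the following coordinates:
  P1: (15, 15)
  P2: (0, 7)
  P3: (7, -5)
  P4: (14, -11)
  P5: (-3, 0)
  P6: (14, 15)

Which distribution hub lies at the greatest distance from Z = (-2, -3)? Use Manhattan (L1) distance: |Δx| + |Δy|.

P1

d(Z,P1) = 17 + 18 = 35
d(Z,P2) = 2 + 10 = 12
d(Z,P3) = 9 + 2 = 11
d(Z,P4) = 16 + 8 = 24
d(Z,P5) = 1 + 3 = 4
d(Z,P6) = 16 + 18 = 34
The largest is to P1.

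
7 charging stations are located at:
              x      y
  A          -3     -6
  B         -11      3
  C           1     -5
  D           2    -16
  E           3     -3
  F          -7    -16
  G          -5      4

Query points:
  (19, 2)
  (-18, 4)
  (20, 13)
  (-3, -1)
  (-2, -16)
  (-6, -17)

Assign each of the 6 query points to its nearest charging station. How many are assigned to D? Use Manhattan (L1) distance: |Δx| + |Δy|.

(19, 2) — d to each: A:30, B:31, C:25, D:35, E:21, F:44, G:26 → nearest is E
(-18, 4) — d to each: A:25, B:8, C:28, D:40, E:28, F:31, G:13 → nearest is B
(20, 13) — d to each: A:42, B:41, C:37, D:47, E:33, F:56, G:34 → nearest is E
(-3, -1) — d to each: A:5, B:12, C:8, D:20, E:8, F:19, G:7 → nearest is A
(-2, -16) — d to each: A:11, B:28, C:14, D:4, E:18, F:5, G:23 → nearest is D
(-6, -17) — d to each: A:14, B:25, C:19, D:9, E:23, F:2, G:22 → nearest is F
1 of the 6 points has D as nearest.

1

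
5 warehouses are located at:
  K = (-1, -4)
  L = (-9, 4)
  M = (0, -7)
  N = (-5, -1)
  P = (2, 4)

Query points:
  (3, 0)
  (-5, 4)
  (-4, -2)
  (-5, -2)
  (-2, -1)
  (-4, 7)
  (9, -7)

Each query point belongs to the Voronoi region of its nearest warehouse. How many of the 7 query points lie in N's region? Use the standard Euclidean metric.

3

(3, 0) — d² to each: K:32, L:160, M:58, N:65, P:17 → nearest is P
(-5, 4) — d² to each: K:80, L:16, M:146, N:25, P:49 → nearest is L
(-4, -2) — d² to each: K:13, L:61, M:41, N:2, P:72 → nearest is N
(-5, -2) — d² to each: K:20, L:52, M:50, N:1, P:85 → nearest is N
(-2, -1) — d² to each: K:10, L:74, M:40, N:9, P:41 → nearest is N
(-4, 7) — d² to each: K:130, L:34, M:212, N:65, P:45 → nearest is L
(9, -7) — d² to each: K:109, L:445, M:81, N:232, P:170 → nearest is M
3 of the 7 points have N as nearest.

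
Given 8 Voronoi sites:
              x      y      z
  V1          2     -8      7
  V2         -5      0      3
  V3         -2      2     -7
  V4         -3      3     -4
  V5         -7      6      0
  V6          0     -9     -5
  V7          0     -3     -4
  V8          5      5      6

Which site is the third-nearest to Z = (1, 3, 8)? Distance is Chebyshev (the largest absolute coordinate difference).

d(Z,V1) = max(1, 11, 1) = 11
d(Z,V2) = max(6, 3, 5) = 6
d(Z,V3) = max(3, 1, 15) = 15
d(Z,V4) = max(4, 0, 12) = 12
d(Z,V5) = max(8, 3, 8) = 8
d(Z,V6) = max(1, 12, 13) = 13
d(Z,V7) = max(1, 6, 12) = 12
d(Z,V8) = max(4, 2, 2) = 4
Sorted ascending: V8, V2, V5, V1, … — the third-nearest is V5.

V5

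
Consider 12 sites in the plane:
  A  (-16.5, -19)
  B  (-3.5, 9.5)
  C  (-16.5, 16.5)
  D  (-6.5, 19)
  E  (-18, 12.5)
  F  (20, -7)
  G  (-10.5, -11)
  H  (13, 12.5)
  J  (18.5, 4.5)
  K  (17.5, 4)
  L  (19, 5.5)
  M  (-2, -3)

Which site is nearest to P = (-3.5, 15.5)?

D

Squared Euclidean distances:
|PA|² = 169 + 1190.25 = 1359.25
|PB|² = 0 + 36 = 36
|PC|² = 169 + 1 = 170
|PD|² = 9 + 12.25 = 21.25
|PE|² = 210.25 + 9 = 219.25
|PF|² = 552.25 + 506.25 = 1058.5
|PG|² = 49 + 702.25 = 751.25
|PH|² = 272.25 + 9 = 281.25
|PJ|² = 484 + 121 = 605
|PK|² = 441 + 132.25 = 573.25
|PL|² = 506.25 + 100 = 606.25
|PM|² = 2.25 + 342.25 = 344.5
D is nearest.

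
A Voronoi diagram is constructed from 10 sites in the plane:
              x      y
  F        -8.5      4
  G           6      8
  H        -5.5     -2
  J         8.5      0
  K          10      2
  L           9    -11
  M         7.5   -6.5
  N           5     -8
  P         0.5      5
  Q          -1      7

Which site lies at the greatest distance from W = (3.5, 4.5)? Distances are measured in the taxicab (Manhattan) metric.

L

d(W,F) = 12 + 0.5 = 12.5
d(W,G) = 2.5 + 3.5 = 6
d(W,H) = 9 + 6.5 = 15.5
d(W,J) = 5 + 4.5 = 9.5
d(W,K) = 6.5 + 2.5 = 9
d(W,L) = 5.5 + 15.5 = 21
d(W,M) = 4 + 11 = 15
d(W,N) = 1.5 + 12.5 = 14
d(W,P) = 3 + 0.5 = 3.5
d(W,Q) = 4.5 + 2.5 = 7
The largest is to L.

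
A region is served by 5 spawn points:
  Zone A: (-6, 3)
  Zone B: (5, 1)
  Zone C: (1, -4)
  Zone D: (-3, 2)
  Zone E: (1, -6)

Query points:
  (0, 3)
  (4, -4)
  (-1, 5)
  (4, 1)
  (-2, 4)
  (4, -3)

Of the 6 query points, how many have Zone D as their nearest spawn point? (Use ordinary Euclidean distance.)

3

(0, 3) — d² to each: Zone A:36, Zone B:29, Zone C:50, Zone D:10, Zone E:82 → nearest is Zone D
(4, -4) — d² to each: Zone A:149, Zone B:26, Zone C:9, Zone D:85, Zone E:13 → nearest is Zone C
(-1, 5) — d² to each: Zone A:29, Zone B:52, Zone C:85, Zone D:13, Zone E:125 → nearest is Zone D
(4, 1) — d² to each: Zone A:104, Zone B:1, Zone C:34, Zone D:50, Zone E:58 → nearest is Zone B
(-2, 4) — d² to each: Zone A:17, Zone B:58, Zone C:73, Zone D:5, Zone E:109 → nearest is Zone D
(4, -3) — d² to each: Zone A:136, Zone B:17, Zone C:10, Zone D:74, Zone E:18 → nearest is Zone C
3 of the 6 points have Zone D as nearest.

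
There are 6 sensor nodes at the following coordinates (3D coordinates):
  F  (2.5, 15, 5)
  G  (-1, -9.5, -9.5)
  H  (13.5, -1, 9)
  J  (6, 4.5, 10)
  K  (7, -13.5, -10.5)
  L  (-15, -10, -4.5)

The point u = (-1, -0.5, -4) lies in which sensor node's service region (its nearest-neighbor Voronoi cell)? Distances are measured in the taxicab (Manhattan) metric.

G

d(u,F) = |-1−2.5| + |-0.5−15| + |-4−5| = 3.5 + 15.5 + 9 = 28
d(u,G) = |-1−(-1)| + |-0.5−(-9.5)| + |-4−(-9.5)| = 0 + 9 + 5.5 = 14.5
d(u,H) = |-1−13.5| + |-0.5−(-1)| + |-4−9| = 14.5 + 0.5 + 13 = 28
d(u,J) = |-1−6| + |-0.5−4.5| + |-4−10| = 7 + 5 + 14 = 26
d(u,K) = |-1−7| + |-0.5−(-13.5)| + |-4−(-10.5)| = 8 + 13 + 6.5 = 27.5
d(u,L) = |-1−(-15)| + |-0.5−(-10)| + |-4−(-4.5)| = 14 + 9.5 + 0.5 = 24
Minimum is at G.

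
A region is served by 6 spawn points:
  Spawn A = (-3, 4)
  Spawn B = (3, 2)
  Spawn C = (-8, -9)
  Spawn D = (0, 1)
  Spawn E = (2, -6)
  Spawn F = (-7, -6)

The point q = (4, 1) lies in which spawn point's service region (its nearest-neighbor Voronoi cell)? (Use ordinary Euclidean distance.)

Spawn B

Squared Euclidean distances:
d²(q, Spawn A) = (4−(-3))² + (1−4)² = 49 + 9 = 58
d²(q, Spawn B) = (4−3)² + (1−2)² = 1 + 1 = 2
d²(q, Spawn C) = (4−(-8))² + (1−(-9))² = 144 + 100 = 244
d²(q, Spawn D) = (4−0)² + (1−1)² = 16 + 0 = 16
d²(q, Spawn E) = (4−2)² + (1−(-6))² = 4 + 49 = 53
d²(q, Spawn F) = (4−(-7))² + (1−(-6))² = 121 + 49 = 170
Minimum is at Spawn B.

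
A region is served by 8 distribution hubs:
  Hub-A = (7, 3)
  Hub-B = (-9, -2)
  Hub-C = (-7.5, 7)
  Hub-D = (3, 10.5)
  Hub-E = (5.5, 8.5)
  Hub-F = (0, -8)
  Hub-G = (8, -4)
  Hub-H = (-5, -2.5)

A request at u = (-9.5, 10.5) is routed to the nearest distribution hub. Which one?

Compare squared distances (the ordering matches that of the actual distances):
d²(u, Hub-A) = 272.25 + 56.25 = 328.5
d²(u, Hub-B) = 0.25 + 156.25 = 156.5
d²(u, Hub-C) = 4 + 12.25 = 16.25
d²(u, Hub-D) = 156.25 + 0 = 156.25
d²(u, Hub-E) = 225 + 4 = 229
d²(u, Hub-F) = 90.25 + 342.25 = 432.5
d²(u, Hub-G) = 306.25 + 210.25 = 516.5
d²(u, Hub-H) = 20.25 + 169 = 189.25
Hub-C is nearest.

Hub-C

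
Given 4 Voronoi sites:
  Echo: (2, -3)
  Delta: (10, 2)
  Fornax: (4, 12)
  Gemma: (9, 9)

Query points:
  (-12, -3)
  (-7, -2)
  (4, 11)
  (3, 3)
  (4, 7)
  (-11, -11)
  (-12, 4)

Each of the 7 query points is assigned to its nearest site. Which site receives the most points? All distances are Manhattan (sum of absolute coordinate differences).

(-12, -3) — d to each: Echo:14, Delta:27, Fornax:31, Gemma:33 → nearest is Echo
(-7, -2) — d to each: Echo:10, Delta:21, Fornax:25, Gemma:27 → nearest is Echo
(4, 11) — d to each: Echo:16, Delta:15, Fornax:1, Gemma:7 → nearest is Fornax
(3, 3) — d to each: Echo:7, Delta:8, Fornax:10, Gemma:12 → nearest is Echo
(4, 7) — d to each: Echo:12, Delta:11, Fornax:5, Gemma:7 → nearest is Fornax
(-11, -11) — d to each: Echo:21, Delta:34, Fornax:38, Gemma:40 → nearest is Echo
(-12, 4) — d to each: Echo:21, Delta:24, Fornax:24, Gemma:26 → nearest is Echo
Tally — Echo:5, Fornax:2. Echo captures the most (5).

Echo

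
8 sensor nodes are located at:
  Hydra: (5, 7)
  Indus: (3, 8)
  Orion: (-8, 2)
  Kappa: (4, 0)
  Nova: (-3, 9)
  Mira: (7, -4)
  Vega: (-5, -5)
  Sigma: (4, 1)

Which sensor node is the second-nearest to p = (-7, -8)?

Compare squared distances (the ordering matches that of the actual distances):
d²(p, Hydra) = 144 + 225 = 369
d²(p, Indus) = 100 + 256 = 356
d²(p, Orion) = 1 + 100 = 101
d²(p, Kappa) = 121 + 64 = 185
d²(p, Nova) = 16 + 289 = 305
d²(p, Mira) = 196 + 16 = 212
d²(p, Vega) = 4 + 9 = 13
d²(p, Sigma) = 121 + 81 = 202
Sorted ascending: Vega, Orion, Kappa, … — the second-nearest is Orion.

Orion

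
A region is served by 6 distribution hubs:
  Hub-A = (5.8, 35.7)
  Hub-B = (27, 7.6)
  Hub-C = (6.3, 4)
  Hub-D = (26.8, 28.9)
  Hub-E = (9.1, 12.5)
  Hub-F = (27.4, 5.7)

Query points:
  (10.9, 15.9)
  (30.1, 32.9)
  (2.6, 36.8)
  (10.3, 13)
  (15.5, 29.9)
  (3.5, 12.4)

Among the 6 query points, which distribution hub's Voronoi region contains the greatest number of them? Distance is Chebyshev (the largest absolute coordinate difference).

Hub-E

(10.9, 15.9) — d to each: Hub-A:19.8, Hub-B:16.1, Hub-C:11.9, Hub-D:15.9, Hub-E:3.4, Hub-F:16.5 → nearest is Hub-E
(30.1, 32.9) — d to each: Hub-A:24.3, Hub-B:25.3, Hub-C:28.9, Hub-D:4, Hub-E:21, Hub-F:27.2 → nearest is Hub-D
(2.6, 36.8) — d to each: Hub-A:3.2, Hub-B:29.2, Hub-C:32.8, Hub-D:24.2, Hub-E:24.3, Hub-F:31.1 → nearest is Hub-A
(10.3, 13) — d to each: Hub-A:22.7, Hub-B:16.7, Hub-C:9, Hub-D:16.5, Hub-E:1.2, Hub-F:17.1 → nearest is Hub-E
(15.5, 29.9) — d to each: Hub-A:9.7, Hub-B:22.3, Hub-C:25.9, Hub-D:11.3, Hub-E:17.4, Hub-F:24.2 → nearest is Hub-A
(3.5, 12.4) — d to each: Hub-A:23.3, Hub-B:23.5, Hub-C:8.4, Hub-D:23.3, Hub-E:5.6, Hub-F:23.9 → nearest is Hub-E
Tally — Hub-A:2, Hub-D:1, Hub-E:3. Hub-E captures the most (3).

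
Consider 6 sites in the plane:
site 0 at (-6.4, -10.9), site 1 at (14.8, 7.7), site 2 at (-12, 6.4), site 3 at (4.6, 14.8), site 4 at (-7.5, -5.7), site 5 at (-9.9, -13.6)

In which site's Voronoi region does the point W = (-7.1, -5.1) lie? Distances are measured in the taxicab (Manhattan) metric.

site 4

d(W, site 0) = |-7.1−(-6.4)| + |-5.1−(-10.9)| = 0.7 + 5.8 = 6.5
d(W, site 1) = |-7.1−14.8| + |-5.1−7.7| = 21.9 + 12.8 = 34.7
d(W, site 2) = |-7.1−(-12)| + |-5.1−6.4| = 4.9 + 11.5 = 16.4
d(W, site 3) = |-7.1−4.6| + |-5.1−14.8| = 11.7 + 19.9 = 31.6
d(W, site 4) = |-7.1−(-7.5)| + |-5.1−(-5.7)| = 0.4 + 0.6 = 1
d(W, site 5) = |-7.1−(-9.9)| + |-5.1−(-13.6)| = 2.8 + 8.5 = 11.3
Minimum is at site 4.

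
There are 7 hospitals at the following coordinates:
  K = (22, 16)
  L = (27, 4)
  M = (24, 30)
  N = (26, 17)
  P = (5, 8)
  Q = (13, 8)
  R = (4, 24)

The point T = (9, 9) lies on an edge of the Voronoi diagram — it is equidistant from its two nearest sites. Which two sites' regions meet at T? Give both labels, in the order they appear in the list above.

P and Q

Squared distances from T to each site:
|TK|² = (9−22)² + (9−16)² = 169 + 49 = 218
|TL|² = (9−27)² + (9−4)² = 324 + 25 = 349
|TM|² = (9−24)² + (9−30)² = 225 + 441 = 666
|TN|² = (9−26)² + (9−17)² = 289 + 64 = 353
|TP|² = (9−5)² + (9−8)² = 16 + 1 = 17
|TQ|² = (9−13)² + (9−8)² = 16 + 1 = 17
|TR|² = (9−4)² + (9−24)² = 25 + 225 = 250
T is equidistant from P and Q (both at squared distance 17), and every other site is strictly farther — so T lies on the P–Q Voronoi edge.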